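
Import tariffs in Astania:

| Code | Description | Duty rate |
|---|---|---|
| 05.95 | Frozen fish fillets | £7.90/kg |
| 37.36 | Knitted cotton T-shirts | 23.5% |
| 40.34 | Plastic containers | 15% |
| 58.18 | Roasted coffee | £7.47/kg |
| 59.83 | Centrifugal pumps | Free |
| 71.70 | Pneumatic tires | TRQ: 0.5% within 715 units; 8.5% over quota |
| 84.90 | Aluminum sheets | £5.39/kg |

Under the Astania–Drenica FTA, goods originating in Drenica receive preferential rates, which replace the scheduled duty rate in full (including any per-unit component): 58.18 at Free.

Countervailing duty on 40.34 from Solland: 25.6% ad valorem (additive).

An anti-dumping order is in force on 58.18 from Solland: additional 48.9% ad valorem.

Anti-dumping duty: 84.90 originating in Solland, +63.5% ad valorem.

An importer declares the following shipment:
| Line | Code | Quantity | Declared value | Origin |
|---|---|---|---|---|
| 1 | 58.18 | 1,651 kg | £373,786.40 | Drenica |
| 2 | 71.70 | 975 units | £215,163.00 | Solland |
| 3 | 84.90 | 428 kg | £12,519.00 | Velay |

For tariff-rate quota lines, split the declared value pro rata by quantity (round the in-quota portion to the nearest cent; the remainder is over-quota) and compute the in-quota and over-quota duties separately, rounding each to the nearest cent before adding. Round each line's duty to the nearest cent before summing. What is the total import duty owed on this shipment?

Line 1 (58.18, Drenica, 1,651 kg, £373,786.40):
Base rate for 58.18 is £7.47/kg.
Origin Drenica qualifies under the Astania–Drenica agreement and 58.18 is covered: preferential rate Free applies instead.
The additional-duty order on 58.18 targets Solland, not Drenica; it does not apply.
Duty = £373,786.40 × 0% = £0.00.
Line 2 (71.70, Solland, 975 units, £215,163.00):
Code 71.70 is under a tariff-rate quota (threshold 715 units). In-quota: 715 units at 0.5%; over-quota: 260 units at 8.5%.
Pro-rata value split: in-quota = £215,163.00 × 715/975 = £157,786.20; over-quota = £215,163.00 − £157,786.20 = £57,376.80.
In-quota duty = £157,786.20 × 0.5% = £788.93. Over-quota duty = £57,376.80 × 8.5% = £4,877.03.
Line duty = £788.93 + £4,877.03 = £5,665.96.
Line 3 (84.90, Velay, 428 kg, £12,519.00):
Base rate for 84.90 is £5.39/kg.
The additional-duty order on 84.90 targets Solland, not Velay; it does not apply.
Duty = 428 × £5.39 = £2,306.92.
Total = £0.00 + £5,665.96 + £2,306.92 = £7,972.88.

£7,972.88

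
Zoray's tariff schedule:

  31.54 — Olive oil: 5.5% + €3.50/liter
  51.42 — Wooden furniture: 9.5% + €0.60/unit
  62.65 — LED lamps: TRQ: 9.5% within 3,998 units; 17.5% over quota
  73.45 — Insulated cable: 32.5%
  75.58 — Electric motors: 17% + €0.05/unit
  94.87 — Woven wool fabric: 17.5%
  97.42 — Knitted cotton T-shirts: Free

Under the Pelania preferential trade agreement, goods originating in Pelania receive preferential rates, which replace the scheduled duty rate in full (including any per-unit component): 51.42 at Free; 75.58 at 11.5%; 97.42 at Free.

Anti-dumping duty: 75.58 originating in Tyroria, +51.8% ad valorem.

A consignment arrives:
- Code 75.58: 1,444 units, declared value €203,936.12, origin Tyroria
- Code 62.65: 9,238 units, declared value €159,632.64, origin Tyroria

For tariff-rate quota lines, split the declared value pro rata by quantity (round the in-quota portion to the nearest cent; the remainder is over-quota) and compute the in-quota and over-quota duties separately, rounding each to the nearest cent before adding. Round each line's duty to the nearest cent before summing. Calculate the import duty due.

Line 1 (75.58, Tyroria, 1,444 units, €203,936.12):
Base rate for 75.58 is 17% + €0.05/unit.
75.58 has an FTA preferential rate, but origin Tyroria is not Pelania; base rate stands.
Additional duty on 75.58 from Tyroria: +51.8%. Applied ad valorem rate: 17% + 51.8% = 68.8%.
Duty = €203,936.12 × 68.8% + 1,444 × €0.05 = €140,380.25.
Line 2 (62.65, Tyroria, 9,238 units, €159,632.64):
Code 62.65 is under a tariff-rate quota (threshold 3,998 units). In-quota: 3,998 units at 9.5%; over-quota: 5,240 units at 17.5%.
Pro-rata value split: in-quota = €159,632.64 × 3,998/9,238 = €69,085.44; over-quota = €159,632.64 − €69,085.44 = €90,547.20.
In-quota duty = €69,085.44 × 9.5% = €6,563.12. Over-quota duty = €90,547.20 × 17.5% = €15,845.76.
Line duty = €6,563.12 + €15,845.76 = €22,408.88.
Total = €140,380.25 + €22,408.88 = €162,789.13.

€162,789.13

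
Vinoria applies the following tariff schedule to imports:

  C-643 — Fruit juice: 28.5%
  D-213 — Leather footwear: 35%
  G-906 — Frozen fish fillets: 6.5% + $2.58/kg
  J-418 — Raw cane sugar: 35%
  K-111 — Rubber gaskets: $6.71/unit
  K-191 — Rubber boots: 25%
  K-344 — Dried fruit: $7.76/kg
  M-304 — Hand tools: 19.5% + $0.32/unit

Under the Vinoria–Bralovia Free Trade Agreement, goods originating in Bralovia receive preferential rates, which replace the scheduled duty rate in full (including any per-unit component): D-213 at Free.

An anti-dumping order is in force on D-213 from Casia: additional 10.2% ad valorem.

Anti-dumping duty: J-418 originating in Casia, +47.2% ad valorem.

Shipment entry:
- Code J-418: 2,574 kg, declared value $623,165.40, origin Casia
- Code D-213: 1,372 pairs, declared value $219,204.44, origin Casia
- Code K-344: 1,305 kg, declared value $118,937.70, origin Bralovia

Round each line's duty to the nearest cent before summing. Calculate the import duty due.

Line 1 (J-418, Casia, 2,574 kg, $623,165.40):
Base rate for J-418 is 35%.
Additional duty on J-418 from Casia: +47.2%. Applied ad valorem rate: 35% + 47.2% = 82.2%.
Duty = $623,165.40 × 82.2% = $512,241.96.
Line 2 (D-213, Casia, 1,372 pairs, $219,204.44):
Base rate for D-213 is 35%.
D-213 has an FTA preferential rate, but origin Casia is not Bralovia; base rate stands.
Additional duty on D-213 from Casia: +10.2%. Applied ad valorem rate: 35% + 10.2% = 45.2%.
Duty = $219,204.44 × 45.2% = $99,080.41.
Line 3 (K-344, Bralovia, 1,305 kg, $118,937.70):
Base rate for K-344 is $7.76/kg.
Origin Bralovia is the FTA partner but K-344 is not on the preference list; base rate stands.
Duty = 1,305 × $7.76 = $10,126.80.
Total = $512,241.96 + $99,080.41 + $10,126.80 = $621,449.17.

$621,449.17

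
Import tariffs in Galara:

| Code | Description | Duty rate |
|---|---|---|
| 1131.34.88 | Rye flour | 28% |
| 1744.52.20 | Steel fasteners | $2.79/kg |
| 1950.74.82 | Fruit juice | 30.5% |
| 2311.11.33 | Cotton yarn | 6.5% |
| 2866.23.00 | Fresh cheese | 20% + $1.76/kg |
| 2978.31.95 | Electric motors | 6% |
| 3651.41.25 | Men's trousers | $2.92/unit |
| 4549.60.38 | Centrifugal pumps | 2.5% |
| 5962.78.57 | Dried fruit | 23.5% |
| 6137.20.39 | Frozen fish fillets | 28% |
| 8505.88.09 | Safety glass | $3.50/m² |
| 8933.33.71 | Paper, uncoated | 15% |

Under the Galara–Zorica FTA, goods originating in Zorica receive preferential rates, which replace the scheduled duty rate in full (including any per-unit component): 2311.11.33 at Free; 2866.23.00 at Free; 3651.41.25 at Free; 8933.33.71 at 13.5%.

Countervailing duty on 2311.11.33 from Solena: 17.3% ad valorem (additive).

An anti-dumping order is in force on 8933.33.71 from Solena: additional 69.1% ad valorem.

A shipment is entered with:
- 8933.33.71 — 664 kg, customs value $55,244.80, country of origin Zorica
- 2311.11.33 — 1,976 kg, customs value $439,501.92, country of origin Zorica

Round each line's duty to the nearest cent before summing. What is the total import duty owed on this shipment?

$7,458.05

Line 1 (8933.33.71, Zorica, 664 kg, $55,244.80):
Base rate for 8933.33.71 is 15%.
Origin Zorica qualifies under the Galara–Zorica agreement and 8933.33.71 is covered: preferential rate 13.5% applies instead.
The additional-duty order on 8933.33.71 targets Solena, not Zorica; it does not apply.
Duty = $55,244.80 × 13.5% = $7,458.05.
Line 2 (2311.11.33, Zorica, 1,976 kg, $439,501.92):
Base rate for 2311.11.33 is 6.5%.
Origin Zorica qualifies under the Galara–Zorica agreement and 2311.11.33 is covered: preferential rate Free applies instead.
The additional-duty order on 2311.11.33 targets Solena, not Zorica; it does not apply.
Duty = $439,501.92 × 0% = $0.00.
Total = $7,458.05 + $0.00 = $7,458.05.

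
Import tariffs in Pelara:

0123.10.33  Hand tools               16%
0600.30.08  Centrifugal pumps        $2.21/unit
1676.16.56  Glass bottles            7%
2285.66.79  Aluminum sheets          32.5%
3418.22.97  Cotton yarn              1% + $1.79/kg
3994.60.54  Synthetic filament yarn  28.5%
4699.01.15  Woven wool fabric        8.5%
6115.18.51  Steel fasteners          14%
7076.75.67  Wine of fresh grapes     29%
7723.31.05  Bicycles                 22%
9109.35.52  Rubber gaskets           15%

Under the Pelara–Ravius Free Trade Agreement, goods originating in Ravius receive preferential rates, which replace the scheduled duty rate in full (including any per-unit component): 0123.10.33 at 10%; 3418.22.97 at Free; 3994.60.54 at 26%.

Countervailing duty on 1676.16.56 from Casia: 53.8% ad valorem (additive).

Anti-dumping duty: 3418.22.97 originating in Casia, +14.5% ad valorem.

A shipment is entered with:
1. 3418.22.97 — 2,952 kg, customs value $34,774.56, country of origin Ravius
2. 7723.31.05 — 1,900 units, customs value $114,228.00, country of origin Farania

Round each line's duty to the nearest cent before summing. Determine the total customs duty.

Line 1 (3418.22.97, Ravius, 2,952 kg, $34,774.56):
Base rate for 3418.22.97 is 1% + $1.79/kg.
Origin Ravius qualifies under the Pelara–Ravius agreement and 3418.22.97 is covered: preferential rate Free applies instead.
The additional-duty order on 3418.22.97 targets Casia, not Ravius; it does not apply.
Duty = $34,774.56 × 0% = $0.00.
Line 2 (7723.31.05, Farania, 1,900 units, $114,228.00):
Base rate for 7723.31.05 is 22%.
Duty = $114,228.00 × 22% = $25,130.16.
Total = $0.00 + $25,130.16 = $25,130.16.

$25,130.16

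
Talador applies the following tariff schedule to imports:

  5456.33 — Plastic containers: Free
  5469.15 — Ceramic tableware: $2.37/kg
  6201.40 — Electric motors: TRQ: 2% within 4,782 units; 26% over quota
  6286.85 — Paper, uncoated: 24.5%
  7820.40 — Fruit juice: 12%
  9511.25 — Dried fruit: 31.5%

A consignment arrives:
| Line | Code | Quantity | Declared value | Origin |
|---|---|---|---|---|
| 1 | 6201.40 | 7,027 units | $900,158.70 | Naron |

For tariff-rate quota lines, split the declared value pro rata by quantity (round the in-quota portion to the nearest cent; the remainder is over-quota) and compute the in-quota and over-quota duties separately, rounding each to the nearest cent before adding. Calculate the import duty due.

$87,023.45

Line 1 (6201.40, Naron, 7,027 units, $900,158.70):
Code 6201.40 is under a tariff-rate quota (threshold 4,782 units). In-quota: 4,782 units at 2%; over-quota: 2,245 units at 26%.
Pro-rata value split: in-quota = $900,158.70 × 4,782/7,027 = $612,574.20; over-quota = $900,158.70 − $612,574.20 = $287,584.50.
In-quota duty = $612,574.20 × 2% = $12,251.48. Over-quota duty = $287,584.50 × 26% = $74,771.97.
Line duty = $12,251.48 + $74,771.97 = $87,023.45.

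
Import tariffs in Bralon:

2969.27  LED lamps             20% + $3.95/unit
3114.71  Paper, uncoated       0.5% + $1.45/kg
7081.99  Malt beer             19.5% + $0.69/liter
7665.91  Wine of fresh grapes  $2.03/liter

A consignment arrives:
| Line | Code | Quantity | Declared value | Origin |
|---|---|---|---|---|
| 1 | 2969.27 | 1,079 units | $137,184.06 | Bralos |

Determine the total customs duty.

Line 1 (2969.27, Bralos, 1,079 units, $137,184.06):
Base rate for 2969.27 is 20% + $3.95/unit.
Duty = $137,184.06 × 20% + 1,079 × $3.95 = $31,698.86.

$31,698.86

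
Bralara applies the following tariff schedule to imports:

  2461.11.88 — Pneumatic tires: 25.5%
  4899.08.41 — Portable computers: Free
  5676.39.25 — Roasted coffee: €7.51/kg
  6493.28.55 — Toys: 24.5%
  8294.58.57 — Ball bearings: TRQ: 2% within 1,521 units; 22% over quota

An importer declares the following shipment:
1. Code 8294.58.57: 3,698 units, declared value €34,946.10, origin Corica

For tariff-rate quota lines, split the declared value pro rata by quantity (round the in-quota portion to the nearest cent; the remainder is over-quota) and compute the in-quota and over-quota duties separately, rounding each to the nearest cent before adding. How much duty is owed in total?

€4,813.45

Line 1 (8294.58.57, Corica, 3,698 units, €34,946.10):
Code 8294.58.57 is under a tariff-rate quota (threshold 1,521 units). In-quota: 1,521 units at 2%; over-quota: 2,177 units at 22%.
Pro-rata value split: in-quota = €34,946.10 × 1,521/3,698 = €14,373.45; over-quota = €34,946.10 − €14,373.45 = €20,572.65.
In-quota duty = €14,373.45 × 2% = €287.47. Over-quota duty = €20,572.65 × 22% = €4,525.98.
Line duty = €287.47 + €4,525.98 = €4,813.45.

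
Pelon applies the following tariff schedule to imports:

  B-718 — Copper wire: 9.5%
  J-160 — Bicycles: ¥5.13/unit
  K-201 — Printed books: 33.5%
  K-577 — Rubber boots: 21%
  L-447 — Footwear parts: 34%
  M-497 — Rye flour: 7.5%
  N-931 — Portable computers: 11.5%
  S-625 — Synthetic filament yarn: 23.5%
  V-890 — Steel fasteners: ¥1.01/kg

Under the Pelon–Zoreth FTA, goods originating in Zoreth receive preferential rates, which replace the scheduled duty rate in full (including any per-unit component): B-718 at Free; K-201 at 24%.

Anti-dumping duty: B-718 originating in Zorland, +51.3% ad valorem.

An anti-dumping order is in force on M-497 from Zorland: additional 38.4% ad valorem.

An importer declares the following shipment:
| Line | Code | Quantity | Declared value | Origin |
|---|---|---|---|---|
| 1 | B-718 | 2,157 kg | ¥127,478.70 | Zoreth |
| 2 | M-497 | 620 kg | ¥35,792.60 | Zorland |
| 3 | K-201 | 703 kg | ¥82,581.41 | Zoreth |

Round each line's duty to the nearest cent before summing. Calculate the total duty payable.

¥36,248.34

Line 1 (B-718, Zoreth, 2,157 kg, ¥127,478.70):
Base rate for B-718 is 9.5%.
Origin Zoreth qualifies under the Pelon–Zoreth agreement and B-718 is covered: preferential rate Free applies instead.
The additional-duty order on B-718 targets Zorland, not Zoreth; it does not apply.
Duty = ¥127,478.70 × 0% = ¥0.00.
Line 2 (M-497, Zorland, 620 kg, ¥35,792.60):
Base rate for M-497 is 7.5%.
Additional duty on M-497 from Zorland: +38.4%. Applied ad valorem rate: 7.5% + 38.4% = 45.9%.
Duty = ¥35,792.60 × 45.9% = ¥16,428.80.
Line 3 (K-201, Zoreth, 703 kg, ¥82,581.41):
Base rate for K-201 is 33.5%.
Origin Zoreth qualifies under the Pelon–Zoreth agreement and K-201 is covered: preferential rate 24% applies instead.
Duty = ¥82,581.41 × 24% = ¥19,819.54.
Total = ¥0.00 + ¥16,428.80 + ¥19,819.54 = ¥36,248.34.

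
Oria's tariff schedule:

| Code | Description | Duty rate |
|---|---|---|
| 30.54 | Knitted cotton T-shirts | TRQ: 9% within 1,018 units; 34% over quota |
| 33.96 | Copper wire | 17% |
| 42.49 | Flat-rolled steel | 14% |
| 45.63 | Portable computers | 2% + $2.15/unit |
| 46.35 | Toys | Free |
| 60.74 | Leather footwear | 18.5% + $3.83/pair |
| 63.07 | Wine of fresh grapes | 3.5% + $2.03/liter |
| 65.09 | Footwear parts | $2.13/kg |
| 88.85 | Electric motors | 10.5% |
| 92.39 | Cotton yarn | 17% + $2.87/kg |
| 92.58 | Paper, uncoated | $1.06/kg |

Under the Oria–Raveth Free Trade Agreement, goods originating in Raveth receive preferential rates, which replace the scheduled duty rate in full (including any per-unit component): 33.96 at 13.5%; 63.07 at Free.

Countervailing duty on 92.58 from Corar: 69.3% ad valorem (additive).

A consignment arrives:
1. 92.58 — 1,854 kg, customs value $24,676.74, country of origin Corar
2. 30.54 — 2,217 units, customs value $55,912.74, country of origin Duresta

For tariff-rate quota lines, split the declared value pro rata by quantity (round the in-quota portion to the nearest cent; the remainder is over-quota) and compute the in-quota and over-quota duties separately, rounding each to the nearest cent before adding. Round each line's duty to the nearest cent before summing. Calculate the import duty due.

$31,658.07

Line 1 (92.58, Corar, 1,854 kg, $24,676.74):
Base rate for 92.58 is $1.06/kg.
Additional duty on 92.58 from Corar: +69.3% ad valorem. Applied ad valorem rate = 69.3%.
Duty = $24,676.74 × 69.3% + 1,854 × $1.06 = $19,066.22.
Line 2 (30.54, Duresta, 2,217 units, $55,912.74):
Code 30.54 is under a tariff-rate quota (threshold 1,018 units). In-quota: 1,018 units at 9%; over-quota: 1,199 units at 34%.
Pro-rata value split: in-quota = $55,912.74 × 1,018/2,217 = $25,673.96; over-quota = $55,912.74 − $25,673.96 = $30,238.78.
In-quota duty = $25,673.96 × 9% = $2,310.66. Over-quota duty = $30,238.78 × 34% = $10,281.19.
Line duty = $2,310.66 + $10,281.19 = $12,591.85.
Total = $19,066.22 + $12,591.85 = $31,658.07.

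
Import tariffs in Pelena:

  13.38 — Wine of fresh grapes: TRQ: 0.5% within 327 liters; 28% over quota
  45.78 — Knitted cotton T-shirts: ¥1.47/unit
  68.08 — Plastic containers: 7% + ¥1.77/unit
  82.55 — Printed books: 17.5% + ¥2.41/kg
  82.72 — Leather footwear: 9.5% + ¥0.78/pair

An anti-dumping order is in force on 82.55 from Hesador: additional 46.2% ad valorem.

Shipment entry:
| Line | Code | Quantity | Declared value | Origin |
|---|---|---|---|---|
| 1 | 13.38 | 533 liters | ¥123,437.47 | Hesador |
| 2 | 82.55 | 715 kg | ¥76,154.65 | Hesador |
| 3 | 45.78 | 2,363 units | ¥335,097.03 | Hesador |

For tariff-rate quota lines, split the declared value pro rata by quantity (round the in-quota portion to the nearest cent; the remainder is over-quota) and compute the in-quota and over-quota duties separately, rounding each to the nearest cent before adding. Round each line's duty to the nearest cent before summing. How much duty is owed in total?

Line 1 (13.38, Hesador, 533 liters, ¥123,437.47):
Code 13.38 is under a tariff-rate quota (threshold 327 liters). In-quota: 327 liters at 0.5%; over-quota: 206 liters at 28%.
Pro-rata value split: in-quota = ¥123,437.47 × 327/533 = ¥75,729.93; over-quota = ¥123,437.47 − ¥75,729.93 = ¥47,707.54.
In-quota duty = ¥75,729.93 × 0.5% = ¥378.65. Over-quota duty = ¥47,707.54 × 28% = ¥13,358.11.
Line duty = ¥378.65 + ¥13,358.11 = ¥13,736.76.
Line 2 (82.55, Hesador, 715 kg, ¥76,154.65):
Base rate for 82.55 is 17.5% + ¥2.41/kg.
Additional duty on 82.55 from Hesador: +46.2%. Applied ad valorem rate: 17.5% + 46.2% = 63.7%.
Duty = ¥76,154.65 × 63.7% + 715 × ¥2.41 = ¥50,233.66.
Line 3 (45.78, Hesador, 2,363 units, ¥335,097.03):
Base rate for 45.78 is ¥1.47/unit.
Duty = 2,363 × ¥1.47 = ¥3,473.61.
Total = ¥13,736.76 + ¥50,233.66 + ¥3,473.61 = ¥67,444.03.

¥67,444.03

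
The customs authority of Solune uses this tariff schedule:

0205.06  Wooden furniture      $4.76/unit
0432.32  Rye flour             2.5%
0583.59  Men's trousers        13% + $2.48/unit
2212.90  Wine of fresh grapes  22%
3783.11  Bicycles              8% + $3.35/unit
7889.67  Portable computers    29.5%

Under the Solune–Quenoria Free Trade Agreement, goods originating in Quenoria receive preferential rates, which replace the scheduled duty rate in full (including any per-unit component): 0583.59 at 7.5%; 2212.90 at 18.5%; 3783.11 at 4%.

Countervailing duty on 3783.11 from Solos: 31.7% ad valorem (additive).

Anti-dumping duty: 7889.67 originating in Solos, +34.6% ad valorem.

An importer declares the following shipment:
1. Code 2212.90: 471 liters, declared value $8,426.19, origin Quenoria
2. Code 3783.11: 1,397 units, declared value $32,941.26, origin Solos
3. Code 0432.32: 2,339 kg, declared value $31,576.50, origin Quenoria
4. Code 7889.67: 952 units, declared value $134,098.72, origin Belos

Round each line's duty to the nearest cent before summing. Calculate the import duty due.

$59,665.01

Line 1 (2212.90, Quenoria, 471 liters, $8,426.19):
Base rate for 2212.90 is 22%.
Origin Quenoria qualifies under the Solune–Quenoria agreement and 2212.90 is covered: preferential rate 18.5% applies instead.
Duty = $8,426.19 × 18.5% = $1,558.85.
Line 2 (3783.11, Solos, 1,397 units, $32,941.26):
Base rate for 3783.11 is 8% + $3.35/unit.
3783.11 has an FTA preferential rate, but origin Solos is not Quenoria; base rate stands.
Additional duty on 3783.11 from Solos: +31.7%. Applied ad valorem rate: 8% + 31.7% = 39.7%.
Duty = $32,941.26 × 39.7% + 1,397 × $3.35 = $17,757.63.
Line 3 (0432.32, Quenoria, 2,339 kg, $31,576.50):
Base rate for 0432.32 is 2.5%.
Origin Quenoria is the FTA partner but 0432.32 is not on the preference list; base rate stands.
Duty = $31,576.50 × 2.5% = $789.41.
Line 4 (7889.67, Belos, 952 units, $134,098.72):
Base rate for 7889.67 is 29.5%.
The additional-duty order on 7889.67 targets Solos, not Belos; it does not apply.
Duty = $134,098.72 × 29.5% = $39,559.12.
Total = $1,558.85 + $17,757.63 + $789.41 + $39,559.12 = $59,665.01.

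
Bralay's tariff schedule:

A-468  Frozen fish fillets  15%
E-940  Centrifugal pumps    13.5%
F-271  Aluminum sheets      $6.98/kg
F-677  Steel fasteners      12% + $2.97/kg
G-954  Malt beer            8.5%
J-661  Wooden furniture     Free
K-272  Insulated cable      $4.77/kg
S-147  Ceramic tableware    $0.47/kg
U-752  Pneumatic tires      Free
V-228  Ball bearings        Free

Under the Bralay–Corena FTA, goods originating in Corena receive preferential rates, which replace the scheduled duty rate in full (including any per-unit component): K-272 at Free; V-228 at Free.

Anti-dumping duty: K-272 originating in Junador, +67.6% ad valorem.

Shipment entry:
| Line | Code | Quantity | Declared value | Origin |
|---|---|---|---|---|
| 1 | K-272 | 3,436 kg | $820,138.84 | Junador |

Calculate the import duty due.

Line 1 (K-272, Junador, 3,436 kg, $820,138.84):
Base rate for K-272 is $4.77/kg.
K-272 has an FTA preferential rate, but origin Junador is not Corena; base rate stands.
Additional duty on K-272 from Junador: +67.6% ad valorem. Applied ad valorem rate = 67.6%.
Duty = $820,138.84 × 67.6% + 3,436 × $4.77 = $570,803.58.

$570,803.58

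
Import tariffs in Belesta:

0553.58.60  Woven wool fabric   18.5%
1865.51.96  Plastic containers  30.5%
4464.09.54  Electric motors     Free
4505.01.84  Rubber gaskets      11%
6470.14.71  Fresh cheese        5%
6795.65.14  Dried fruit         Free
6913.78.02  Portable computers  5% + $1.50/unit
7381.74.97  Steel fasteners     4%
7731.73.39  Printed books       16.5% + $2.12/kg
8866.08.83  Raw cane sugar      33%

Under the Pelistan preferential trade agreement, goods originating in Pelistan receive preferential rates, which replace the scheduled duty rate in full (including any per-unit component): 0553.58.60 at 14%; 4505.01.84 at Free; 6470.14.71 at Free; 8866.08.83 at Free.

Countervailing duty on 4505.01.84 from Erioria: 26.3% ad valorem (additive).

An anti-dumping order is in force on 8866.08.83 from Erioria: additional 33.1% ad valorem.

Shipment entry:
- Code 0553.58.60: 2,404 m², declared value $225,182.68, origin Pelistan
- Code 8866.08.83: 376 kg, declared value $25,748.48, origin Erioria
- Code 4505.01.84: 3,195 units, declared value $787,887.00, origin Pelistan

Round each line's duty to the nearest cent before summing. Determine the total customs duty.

Line 1 (0553.58.60, Pelistan, 2,404 m², $225,182.68):
Base rate for 0553.58.60 is 18.5%.
Origin Pelistan qualifies under the Belesta–Pelistan agreement and 0553.58.60 is covered: preferential rate 14% applies instead.
Duty = $225,182.68 × 14% = $31,525.58.
Line 2 (8866.08.83, Erioria, 376 kg, $25,748.48):
Base rate for 8866.08.83 is 33%.
8866.08.83 has an FTA preferential rate, but origin Erioria is not Pelistan; base rate stands.
Additional duty on 8866.08.83 from Erioria: +33.1%. Applied ad valorem rate: 33% + 33.1% = 66.1%.
Duty = $25,748.48 × 66.1% = $17,019.75.
Line 3 (4505.01.84, Pelistan, 3,195 units, $787,887.00):
Base rate for 4505.01.84 is 11%.
Origin Pelistan qualifies under the Belesta–Pelistan agreement and 4505.01.84 is covered: preferential rate Free applies instead.
The additional-duty order on 4505.01.84 targets Erioria, not Pelistan; it does not apply.
Duty = $787,887.00 × 0% = $0.00.
Total = $31,525.58 + $17,019.75 + $0.00 = $48,545.33.

$48,545.33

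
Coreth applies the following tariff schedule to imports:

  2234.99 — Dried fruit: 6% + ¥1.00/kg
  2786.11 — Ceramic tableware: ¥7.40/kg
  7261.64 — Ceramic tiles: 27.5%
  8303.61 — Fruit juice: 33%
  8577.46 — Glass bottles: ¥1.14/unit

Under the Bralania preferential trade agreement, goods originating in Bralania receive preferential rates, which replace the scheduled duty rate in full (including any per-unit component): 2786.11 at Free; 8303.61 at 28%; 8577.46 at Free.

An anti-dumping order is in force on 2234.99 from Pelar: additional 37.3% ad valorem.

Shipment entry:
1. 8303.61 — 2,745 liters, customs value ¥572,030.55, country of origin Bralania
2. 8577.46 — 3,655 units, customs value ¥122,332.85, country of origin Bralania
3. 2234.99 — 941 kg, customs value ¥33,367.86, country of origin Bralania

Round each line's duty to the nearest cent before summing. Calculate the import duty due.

¥163,111.62

Line 1 (8303.61, Bralania, 2,745 liters, ¥572,030.55):
Base rate for 8303.61 is 33%.
Origin Bralania qualifies under the Coreth–Bralania agreement and 8303.61 is covered: preferential rate 28% applies instead.
Duty = ¥572,030.55 × 28% = ¥160,168.55.
Line 2 (8577.46, Bralania, 3,655 units, ¥122,332.85):
Base rate for 8577.46 is ¥1.14/unit.
Origin Bralania qualifies under the Coreth–Bralania agreement and 8577.46 is covered: preferential rate Free applies instead.
Duty = ¥122,332.85 × 0% = ¥0.00.
Line 3 (2234.99, Bralania, 941 kg, ¥33,367.86):
Base rate for 2234.99 is 6% + ¥1.00/kg.
Origin Bralania is the FTA partner but 2234.99 is not on the preference list; base rate stands.
The additional-duty order on 2234.99 targets Pelar, not Bralania; it does not apply.
Duty = ¥33,367.86 × 6% + 941 × ¥1.00 = ¥2,943.07.
Total = ¥160,168.55 + ¥0.00 + ¥2,943.07 = ¥163,111.62.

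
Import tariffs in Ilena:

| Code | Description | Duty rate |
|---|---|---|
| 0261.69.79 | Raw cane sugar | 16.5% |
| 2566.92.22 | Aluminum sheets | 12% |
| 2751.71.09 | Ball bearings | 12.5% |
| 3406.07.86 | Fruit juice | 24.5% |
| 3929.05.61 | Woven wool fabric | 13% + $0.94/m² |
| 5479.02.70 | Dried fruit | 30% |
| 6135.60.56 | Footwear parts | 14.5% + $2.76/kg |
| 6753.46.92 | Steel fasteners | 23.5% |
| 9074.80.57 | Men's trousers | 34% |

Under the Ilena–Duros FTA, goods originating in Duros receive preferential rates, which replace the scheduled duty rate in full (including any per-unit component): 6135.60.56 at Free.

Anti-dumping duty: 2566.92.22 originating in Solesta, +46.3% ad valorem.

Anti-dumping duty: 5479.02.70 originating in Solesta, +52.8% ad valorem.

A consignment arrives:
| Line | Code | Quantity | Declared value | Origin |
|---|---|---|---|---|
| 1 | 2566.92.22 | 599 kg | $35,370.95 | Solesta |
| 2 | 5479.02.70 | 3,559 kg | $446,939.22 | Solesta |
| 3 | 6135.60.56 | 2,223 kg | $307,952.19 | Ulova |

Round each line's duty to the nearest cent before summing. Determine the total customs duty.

Line 1 (2566.92.22, Solesta, 599 kg, $35,370.95):
Base rate for 2566.92.22 is 12%.
Additional duty on 2566.92.22 from Solesta: +46.3%. Applied ad valorem rate: 12% + 46.3% = 58.3%.
Duty = $35,370.95 × 58.3% = $20,621.26.
Line 2 (5479.02.70, Solesta, 3,559 kg, $446,939.22):
Base rate for 5479.02.70 is 30%.
Additional duty on 5479.02.70 from Solesta: +52.8%. Applied ad valorem rate: 30% + 52.8% = 82.8%.
Duty = $446,939.22 × 82.8% = $370,065.67.
Line 3 (6135.60.56, Ulova, 2,223 kg, $307,952.19):
Base rate for 6135.60.56 is 14.5% + $2.76/kg.
6135.60.56 has an FTA preferential rate, but origin Ulova is not Duros; base rate stands.
Duty = $307,952.19 × 14.5% + 2,223 × $2.76 = $50,788.55.
Total = $20,621.26 + $370,065.67 + $50,788.55 = $441,475.48.

$441,475.48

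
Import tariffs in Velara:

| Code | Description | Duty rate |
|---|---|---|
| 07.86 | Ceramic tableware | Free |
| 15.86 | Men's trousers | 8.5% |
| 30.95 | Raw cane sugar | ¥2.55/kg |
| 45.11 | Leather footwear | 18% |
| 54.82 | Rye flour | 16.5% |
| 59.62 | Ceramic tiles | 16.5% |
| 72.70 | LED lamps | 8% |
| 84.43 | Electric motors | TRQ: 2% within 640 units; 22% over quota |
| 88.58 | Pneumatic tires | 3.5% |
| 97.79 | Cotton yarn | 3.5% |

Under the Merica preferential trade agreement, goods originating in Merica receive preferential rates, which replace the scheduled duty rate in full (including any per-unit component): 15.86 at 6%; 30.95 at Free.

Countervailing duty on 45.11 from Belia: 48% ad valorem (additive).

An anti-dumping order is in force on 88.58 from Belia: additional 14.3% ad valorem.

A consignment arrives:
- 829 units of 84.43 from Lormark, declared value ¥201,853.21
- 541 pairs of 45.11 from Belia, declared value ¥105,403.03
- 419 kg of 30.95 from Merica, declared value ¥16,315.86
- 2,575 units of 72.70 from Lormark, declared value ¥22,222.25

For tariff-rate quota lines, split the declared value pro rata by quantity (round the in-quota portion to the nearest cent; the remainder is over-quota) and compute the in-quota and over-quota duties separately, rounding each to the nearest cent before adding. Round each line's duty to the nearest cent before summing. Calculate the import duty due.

¥84,584.76

Line 1 (84.43, Lormark, 829 units, ¥201,853.21):
Code 84.43 is under a tariff-rate quota (threshold 640 units). In-quota: 640 units at 2%; over-quota: 189 units at 22%.
Pro-rata value split: in-quota = ¥201,853.21 × 640/829 = ¥155,833.60; over-quota = ¥201,853.21 − ¥155,833.60 = ¥46,019.61.
In-quota duty = ¥155,833.60 × 2% = ¥3,116.67. Over-quota duty = ¥46,019.61 × 22% = ¥10,124.31.
Line duty = ¥3,116.67 + ¥10,124.31 = ¥13,240.98.
Line 2 (45.11, Belia, 541 pairs, ¥105,403.03):
Base rate for 45.11 is 18%.
Additional duty on 45.11 from Belia: +48%. Applied ad valorem rate: 18% + 48% = 66%.
Duty = ¥105,403.03 × 66% = ¥69,566.00.
Line 3 (30.95, Merica, 419 kg, ¥16,315.86):
Base rate for 30.95 is ¥2.55/kg.
Origin Merica qualifies under the Velara–Merica agreement and 30.95 is covered: preferential rate Free applies instead.
Duty = ¥16,315.86 × 0% = ¥0.00.
Line 4 (72.70, Lormark, 2,575 units, ¥22,222.25):
Base rate for 72.70 is 8%.
Duty = ¥22,222.25 × 8% = ¥1,777.78.
Total = ¥13,240.98 + ¥69,566.00 + ¥0.00 + ¥1,777.78 = ¥84,584.76.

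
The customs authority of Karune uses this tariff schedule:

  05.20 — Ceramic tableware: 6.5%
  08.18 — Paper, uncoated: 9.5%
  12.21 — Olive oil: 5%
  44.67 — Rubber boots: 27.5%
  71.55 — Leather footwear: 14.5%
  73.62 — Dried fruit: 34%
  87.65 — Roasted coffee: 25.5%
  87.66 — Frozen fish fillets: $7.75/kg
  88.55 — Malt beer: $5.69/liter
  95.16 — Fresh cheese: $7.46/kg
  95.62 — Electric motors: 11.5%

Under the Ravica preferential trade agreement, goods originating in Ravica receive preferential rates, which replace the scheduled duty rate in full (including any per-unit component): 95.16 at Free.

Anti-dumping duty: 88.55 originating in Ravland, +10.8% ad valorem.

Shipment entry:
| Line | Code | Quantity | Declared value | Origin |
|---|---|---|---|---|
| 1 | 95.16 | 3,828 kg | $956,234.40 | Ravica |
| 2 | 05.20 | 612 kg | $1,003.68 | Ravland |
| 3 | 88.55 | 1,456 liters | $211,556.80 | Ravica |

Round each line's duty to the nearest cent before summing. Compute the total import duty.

Line 1 (95.16, Ravica, 3,828 kg, $956,234.40):
Base rate for 95.16 is $7.46/kg.
Origin Ravica qualifies under the Karune–Ravica agreement and 95.16 is covered: preferential rate Free applies instead.
Duty = $956,234.40 × 0% = $0.00.
Line 2 (05.20, Ravland, 612 kg, $1,003.68):
Base rate for 05.20 is 6.5%.
Duty = $1,003.68 × 6.5% = $65.24.
Line 3 (88.55, Ravica, 1,456 liters, $211,556.80):
Base rate for 88.55 is $5.69/liter.
Origin Ravica is the FTA partner but 88.55 is not on the preference list; base rate stands.
The additional-duty order on 88.55 targets Ravland, not Ravica; it does not apply.
Duty = 1,456 × $5.69 = $8,284.64.
Total = $0.00 + $65.24 + $8,284.64 = $8,349.88.

$8,349.88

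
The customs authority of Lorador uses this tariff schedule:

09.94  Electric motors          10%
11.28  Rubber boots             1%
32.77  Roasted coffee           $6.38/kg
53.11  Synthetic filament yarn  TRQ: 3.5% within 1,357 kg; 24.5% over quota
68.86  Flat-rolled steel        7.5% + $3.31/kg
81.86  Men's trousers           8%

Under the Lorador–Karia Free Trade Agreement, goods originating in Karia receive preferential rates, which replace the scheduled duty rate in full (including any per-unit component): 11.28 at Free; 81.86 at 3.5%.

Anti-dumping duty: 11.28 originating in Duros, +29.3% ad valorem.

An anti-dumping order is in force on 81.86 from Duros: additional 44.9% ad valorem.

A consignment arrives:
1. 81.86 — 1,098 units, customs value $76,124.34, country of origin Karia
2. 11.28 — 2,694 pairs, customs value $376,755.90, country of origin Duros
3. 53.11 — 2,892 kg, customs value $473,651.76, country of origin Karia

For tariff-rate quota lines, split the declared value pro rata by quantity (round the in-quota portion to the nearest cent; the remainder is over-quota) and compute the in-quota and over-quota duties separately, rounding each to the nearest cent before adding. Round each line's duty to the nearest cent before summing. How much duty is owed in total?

$186,193.68

Line 1 (81.86, Karia, 1,098 units, $76,124.34):
Base rate for 81.86 is 8%.
Origin Karia qualifies under the Lorador–Karia agreement and 81.86 is covered: preferential rate 3.5% applies instead.
The additional-duty order on 81.86 targets Duros, not Karia; it does not apply.
Duty = $76,124.34 × 3.5% = $2,664.35.
Line 2 (11.28, Duros, 2,694 pairs, $376,755.90):
Base rate for 11.28 is 1%.
11.28 has an FTA preferential rate, but origin Duros is not Karia; base rate stands.
Additional duty on 11.28 from Duros: +29.3%. Applied ad valorem rate: 1% + 29.3% = 30.3%.
Duty = $376,755.90 × 30.3% = $114,157.04.
Line 3 (53.11, Karia, 2,892 kg, $473,651.76):
Code 53.11 is under a tariff-rate quota (threshold 1,357 kg). In-quota: 1,357 kg at 3.5%; over-quota: 1,535 kg at 24.5%.
Pro-rata value split: in-quota = $473,651.76 × 1,357/2,892 = $222,249.46; over-quota = $473,651.76 − $222,249.46 = $251,402.30.
In-quota duty = $222,249.46 × 3.5% = $7,778.73. Over-quota duty = $251,402.30 × 24.5% = $61,593.56.
Line duty = $7,778.73 + $61,593.56 = $69,372.29.
Total = $2,664.35 + $114,157.04 + $69,372.29 = $186,193.68.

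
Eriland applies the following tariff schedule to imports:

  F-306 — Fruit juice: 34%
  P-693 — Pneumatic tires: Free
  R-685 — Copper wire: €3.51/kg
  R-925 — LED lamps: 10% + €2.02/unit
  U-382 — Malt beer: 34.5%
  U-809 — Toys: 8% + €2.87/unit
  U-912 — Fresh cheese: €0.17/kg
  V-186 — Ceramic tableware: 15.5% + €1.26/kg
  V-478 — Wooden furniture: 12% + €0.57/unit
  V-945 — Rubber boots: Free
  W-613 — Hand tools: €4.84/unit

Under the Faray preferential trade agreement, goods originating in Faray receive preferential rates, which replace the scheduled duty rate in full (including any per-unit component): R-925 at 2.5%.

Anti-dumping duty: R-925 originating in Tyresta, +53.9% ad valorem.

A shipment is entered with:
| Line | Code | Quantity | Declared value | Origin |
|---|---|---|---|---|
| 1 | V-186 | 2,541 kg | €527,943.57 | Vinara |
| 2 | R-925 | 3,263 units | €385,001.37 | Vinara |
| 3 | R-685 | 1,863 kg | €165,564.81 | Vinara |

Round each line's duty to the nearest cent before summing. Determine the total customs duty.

Line 1 (V-186, Vinara, 2,541 kg, €527,943.57):
Base rate for V-186 is 15.5% + €1.26/kg.
Duty = €527,943.57 × 15.5% + 2,541 × €1.26 = €85,032.91.
Line 2 (R-925, Vinara, 3,263 units, €385,001.37):
Base rate for R-925 is 10% + €2.02/unit.
R-925 has an FTA preferential rate, but origin Vinara is not Faray; base rate stands.
The additional-duty order on R-925 targets Tyresta, not Vinara; it does not apply.
Duty = €385,001.37 × 10% + 3,263 × €2.02 = €45,091.40.
Line 3 (R-685, Vinara, 1,863 kg, €165,564.81):
Base rate for R-685 is €3.51/kg.
Duty = 1,863 × €3.51 = €6,539.13.
Total = €85,032.91 + €45,091.40 + €6,539.13 = €136,663.44.

€136,663.44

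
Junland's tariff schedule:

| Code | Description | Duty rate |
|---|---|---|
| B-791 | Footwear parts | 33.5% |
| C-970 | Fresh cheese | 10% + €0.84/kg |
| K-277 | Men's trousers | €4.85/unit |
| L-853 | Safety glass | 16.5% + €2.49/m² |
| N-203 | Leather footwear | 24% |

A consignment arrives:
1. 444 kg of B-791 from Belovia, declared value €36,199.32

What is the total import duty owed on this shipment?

Line 1 (B-791, Belovia, 444 kg, €36,199.32):
Base rate for B-791 is 33.5%.
Duty = €36,199.32 × 33.5% = €12,126.77.

€12,126.77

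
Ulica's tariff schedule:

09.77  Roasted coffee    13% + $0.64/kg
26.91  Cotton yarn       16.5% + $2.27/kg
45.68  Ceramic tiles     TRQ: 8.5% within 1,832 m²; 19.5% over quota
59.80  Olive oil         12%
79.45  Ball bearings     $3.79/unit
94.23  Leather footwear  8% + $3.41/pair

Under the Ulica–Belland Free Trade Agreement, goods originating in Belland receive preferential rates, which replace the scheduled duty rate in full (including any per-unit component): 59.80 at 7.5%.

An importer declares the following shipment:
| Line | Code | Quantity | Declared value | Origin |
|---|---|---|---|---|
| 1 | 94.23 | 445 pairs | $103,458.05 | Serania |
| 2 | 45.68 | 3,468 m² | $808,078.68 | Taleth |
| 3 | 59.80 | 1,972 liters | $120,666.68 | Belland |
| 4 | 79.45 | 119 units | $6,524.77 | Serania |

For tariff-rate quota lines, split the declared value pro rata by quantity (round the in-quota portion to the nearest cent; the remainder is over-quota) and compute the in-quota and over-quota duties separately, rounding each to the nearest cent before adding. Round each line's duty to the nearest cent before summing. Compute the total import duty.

$129,914.27

Line 1 (94.23, Serania, 445 pairs, $103,458.05):
Base rate for 94.23 is 8% + $3.41/pair.
Duty = $103,458.05 × 8% + 445 × $3.41 = $9,794.09.
Line 2 (45.68, Taleth, 3,468 m², $808,078.68):
Code 45.68 is under a tariff-rate quota (threshold 1,832 m²). In-quota: 1,832 m² at 8.5%; over-quota: 1,636 m² at 19.5%.
Pro-rata value split: in-quota = $808,078.68 × 1,832/3,468 = $426,874.32; over-quota = $808,078.68 − $426,874.32 = $381,204.36.
In-quota duty = $426,874.32 × 8.5% = $36,284.32. Over-quota duty = $381,204.36 × 19.5% = $74,334.85.
Line duty = $36,284.32 + $74,334.85 = $110,619.17.
Line 3 (59.80, Belland, 1,972 liters, $120,666.68):
Base rate for 59.80 is 12%.
Origin Belland qualifies under the Ulica–Belland agreement and 59.80 is covered: preferential rate 7.5% applies instead.
Duty = $120,666.68 × 7.5% = $9,050.00.
Line 4 (79.45, Serania, 119 units, $6,524.77):
Base rate for 79.45 is $3.79/unit.
Duty = 119 × $3.79 = $451.01.
Total = $9,794.09 + $110,619.17 + $9,050.00 + $451.01 = $129,914.27.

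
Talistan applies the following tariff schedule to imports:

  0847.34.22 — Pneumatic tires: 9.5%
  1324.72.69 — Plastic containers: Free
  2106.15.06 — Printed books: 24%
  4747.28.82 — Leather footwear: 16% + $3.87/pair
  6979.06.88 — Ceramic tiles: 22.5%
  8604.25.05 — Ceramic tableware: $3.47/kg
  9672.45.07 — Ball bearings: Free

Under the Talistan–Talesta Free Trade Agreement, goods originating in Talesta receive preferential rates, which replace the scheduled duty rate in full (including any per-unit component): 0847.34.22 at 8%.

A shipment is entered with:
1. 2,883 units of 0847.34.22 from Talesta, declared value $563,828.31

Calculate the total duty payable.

Line 1 (0847.34.22, Talesta, 2,883 units, $563,828.31):
Base rate for 0847.34.22 is 9.5%.
Origin Talesta qualifies under the Talistan–Talesta agreement and 0847.34.22 is covered: preferential rate 8% applies instead.
Duty = $563,828.31 × 8% = $45,106.26.

$45,106.26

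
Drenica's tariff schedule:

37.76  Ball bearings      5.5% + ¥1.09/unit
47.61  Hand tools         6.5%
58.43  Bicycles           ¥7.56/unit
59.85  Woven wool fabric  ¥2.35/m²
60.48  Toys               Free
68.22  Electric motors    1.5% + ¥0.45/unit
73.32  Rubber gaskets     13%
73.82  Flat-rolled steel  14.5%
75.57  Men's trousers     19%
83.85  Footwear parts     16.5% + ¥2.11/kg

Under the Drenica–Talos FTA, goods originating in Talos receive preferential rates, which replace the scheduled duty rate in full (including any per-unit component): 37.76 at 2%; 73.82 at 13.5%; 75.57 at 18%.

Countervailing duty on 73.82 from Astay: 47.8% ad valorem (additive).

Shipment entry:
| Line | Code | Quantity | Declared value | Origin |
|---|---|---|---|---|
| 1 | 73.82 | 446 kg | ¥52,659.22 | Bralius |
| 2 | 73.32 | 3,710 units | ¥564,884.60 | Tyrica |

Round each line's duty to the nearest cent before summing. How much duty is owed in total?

¥81,070.59

Line 1 (73.82, Bralius, 446 kg, ¥52,659.22):
Base rate for 73.82 is 14.5%.
73.82 has an FTA preferential rate, but origin Bralius is not Talos; base rate stands.
The additional-duty order on 73.82 targets Astay, not Bralius; it does not apply.
Duty = ¥52,659.22 × 14.5% = ¥7,635.59.
Line 2 (73.32, Tyrica, 3,710 units, ¥564,884.60):
Base rate for 73.32 is 13%.
Duty = ¥564,884.60 × 13% = ¥73,435.00.
Total = ¥7,635.59 + ¥73,435.00 = ¥81,070.59.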